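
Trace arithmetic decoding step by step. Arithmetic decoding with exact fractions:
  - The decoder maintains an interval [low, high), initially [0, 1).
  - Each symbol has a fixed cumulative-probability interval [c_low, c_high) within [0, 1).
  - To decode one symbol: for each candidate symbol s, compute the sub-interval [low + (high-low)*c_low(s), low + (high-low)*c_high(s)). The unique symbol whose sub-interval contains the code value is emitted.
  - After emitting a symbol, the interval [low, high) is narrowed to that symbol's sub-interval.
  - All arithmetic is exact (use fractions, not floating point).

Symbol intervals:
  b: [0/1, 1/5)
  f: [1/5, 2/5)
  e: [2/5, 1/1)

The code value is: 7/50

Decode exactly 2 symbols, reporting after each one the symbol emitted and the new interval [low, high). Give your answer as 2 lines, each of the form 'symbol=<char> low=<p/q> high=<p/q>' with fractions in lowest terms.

Step 1: interval [0/1, 1/1), width = 1/1 - 0/1 = 1/1
  'b': [0/1 + 1/1*0/1, 0/1 + 1/1*1/5) = [0/1, 1/5) <- contains code 7/50
  'f': [0/1 + 1/1*1/5, 0/1 + 1/1*2/5) = [1/5, 2/5)
  'e': [0/1 + 1/1*2/5, 0/1 + 1/1*1/1) = [2/5, 1/1)
  emit 'b', narrow to [0/1, 1/5)
Step 2: interval [0/1, 1/5), width = 1/5 - 0/1 = 1/5
  'b': [0/1 + 1/5*0/1, 0/1 + 1/5*1/5) = [0/1, 1/25)
  'f': [0/1 + 1/5*1/5, 0/1 + 1/5*2/5) = [1/25, 2/25)
  'e': [0/1 + 1/5*2/5, 0/1 + 1/5*1/1) = [2/25, 1/5) <- contains code 7/50
  emit 'e', narrow to [2/25, 1/5)

Answer: symbol=b low=0/1 high=1/5
symbol=e low=2/25 high=1/5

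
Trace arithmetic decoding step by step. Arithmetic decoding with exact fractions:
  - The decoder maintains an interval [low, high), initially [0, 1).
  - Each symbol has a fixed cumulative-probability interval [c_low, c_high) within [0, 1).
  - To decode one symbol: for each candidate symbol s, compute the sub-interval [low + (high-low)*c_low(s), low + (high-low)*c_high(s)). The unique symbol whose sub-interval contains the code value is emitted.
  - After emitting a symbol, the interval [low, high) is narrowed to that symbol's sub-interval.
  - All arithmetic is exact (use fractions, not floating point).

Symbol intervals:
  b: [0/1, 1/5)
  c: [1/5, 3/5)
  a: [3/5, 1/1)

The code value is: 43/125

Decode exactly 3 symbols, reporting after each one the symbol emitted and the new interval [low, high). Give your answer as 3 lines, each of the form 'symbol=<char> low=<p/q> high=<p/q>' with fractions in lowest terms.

Answer: symbol=c low=1/5 high=3/5
symbol=c low=7/25 high=11/25
symbol=c low=39/125 high=47/125

Derivation:
Step 1: interval [0/1, 1/1), width = 1/1 - 0/1 = 1/1
  'b': [0/1 + 1/1*0/1, 0/1 + 1/1*1/5) = [0/1, 1/5)
  'c': [0/1 + 1/1*1/5, 0/1 + 1/1*3/5) = [1/5, 3/5) <- contains code 43/125
  'a': [0/1 + 1/1*3/5, 0/1 + 1/1*1/1) = [3/5, 1/1)
  emit 'c', narrow to [1/5, 3/5)
Step 2: interval [1/5, 3/5), width = 3/5 - 1/5 = 2/5
  'b': [1/5 + 2/5*0/1, 1/5 + 2/5*1/5) = [1/5, 7/25)
  'c': [1/5 + 2/5*1/5, 1/5 + 2/5*3/5) = [7/25, 11/25) <- contains code 43/125
  'a': [1/5 + 2/5*3/5, 1/5 + 2/5*1/1) = [11/25, 3/5)
  emit 'c', narrow to [7/25, 11/25)
Step 3: interval [7/25, 11/25), width = 11/25 - 7/25 = 4/25
  'b': [7/25 + 4/25*0/1, 7/25 + 4/25*1/5) = [7/25, 39/125)
  'c': [7/25 + 4/25*1/5, 7/25 + 4/25*3/5) = [39/125, 47/125) <- contains code 43/125
  'a': [7/25 + 4/25*3/5, 7/25 + 4/25*1/1) = [47/125, 11/25)
  emit 'c', narrow to [39/125, 47/125)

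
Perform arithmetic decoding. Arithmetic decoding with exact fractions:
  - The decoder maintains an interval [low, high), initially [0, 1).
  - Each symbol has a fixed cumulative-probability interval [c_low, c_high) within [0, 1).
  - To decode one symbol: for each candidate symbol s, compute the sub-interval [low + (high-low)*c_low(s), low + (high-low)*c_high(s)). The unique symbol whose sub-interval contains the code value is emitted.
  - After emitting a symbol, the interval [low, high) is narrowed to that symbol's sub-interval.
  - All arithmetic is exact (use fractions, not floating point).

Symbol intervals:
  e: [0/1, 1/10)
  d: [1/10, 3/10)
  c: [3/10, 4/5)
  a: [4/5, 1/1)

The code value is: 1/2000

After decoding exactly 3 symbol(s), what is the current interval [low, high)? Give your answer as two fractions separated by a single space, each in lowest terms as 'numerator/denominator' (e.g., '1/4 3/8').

Step 1: interval [0/1, 1/1), width = 1/1 - 0/1 = 1/1
  'e': [0/1 + 1/1*0/1, 0/1 + 1/1*1/10) = [0/1, 1/10) <- contains code 1/2000
  'd': [0/1 + 1/1*1/10, 0/1 + 1/1*3/10) = [1/10, 3/10)
  'c': [0/1 + 1/1*3/10, 0/1 + 1/1*4/5) = [3/10, 4/5)
  'a': [0/1 + 1/1*4/5, 0/1 + 1/1*1/1) = [4/5, 1/1)
  emit 'e', narrow to [0/1, 1/10)
Step 2: interval [0/1, 1/10), width = 1/10 - 0/1 = 1/10
  'e': [0/1 + 1/10*0/1, 0/1 + 1/10*1/10) = [0/1, 1/100) <- contains code 1/2000
  'd': [0/1 + 1/10*1/10, 0/1 + 1/10*3/10) = [1/100, 3/100)
  'c': [0/1 + 1/10*3/10, 0/1 + 1/10*4/5) = [3/100, 2/25)
  'a': [0/1 + 1/10*4/5, 0/1 + 1/10*1/1) = [2/25, 1/10)
  emit 'e', narrow to [0/1, 1/100)
Step 3: interval [0/1, 1/100), width = 1/100 - 0/1 = 1/100
  'e': [0/1 + 1/100*0/1, 0/1 + 1/100*1/10) = [0/1, 1/1000) <- contains code 1/2000
  'd': [0/1 + 1/100*1/10, 0/1 + 1/100*3/10) = [1/1000, 3/1000)
  'c': [0/1 + 1/100*3/10, 0/1 + 1/100*4/5) = [3/1000, 1/125)
  'a': [0/1 + 1/100*4/5, 0/1 + 1/100*1/1) = [1/125, 1/100)
  emit 'e', narrow to [0/1, 1/1000)

Answer: 0/1 1/1000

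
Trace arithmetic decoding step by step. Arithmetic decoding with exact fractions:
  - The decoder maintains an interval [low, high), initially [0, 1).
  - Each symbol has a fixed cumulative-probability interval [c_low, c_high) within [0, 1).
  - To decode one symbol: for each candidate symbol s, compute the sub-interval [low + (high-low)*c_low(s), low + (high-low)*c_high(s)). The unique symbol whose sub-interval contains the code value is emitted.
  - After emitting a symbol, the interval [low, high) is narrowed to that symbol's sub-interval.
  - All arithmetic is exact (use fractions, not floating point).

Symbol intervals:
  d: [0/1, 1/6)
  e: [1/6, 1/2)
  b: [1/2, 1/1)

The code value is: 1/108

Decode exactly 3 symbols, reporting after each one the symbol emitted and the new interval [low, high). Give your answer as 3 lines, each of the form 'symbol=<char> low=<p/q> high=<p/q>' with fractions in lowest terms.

Answer: symbol=d low=0/1 high=1/6
symbol=d low=0/1 high=1/36
symbol=e low=1/216 high=1/72

Derivation:
Step 1: interval [0/1, 1/1), width = 1/1 - 0/1 = 1/1
  'd': [0/1 + 1/1*0/1, 0/1 + 1/1*1/6) = [0/1, 1/6) <- contains code 1/108
  'e': [0/1 + 1/1*1/6, 0/1 + 1/1*1/2) = [1/6, 1/2)
  'b': [0/1 + 1/1*1/2, 0/1 + 1/1*1/1) = [1/2, 1/1)
  emit 'd', narrow to [0/1, 1/6)
Step 2: interval [0/1, 1/6), width = 1/6 - 0/1 = 1/6
  'd': [0/1 + 1/6*0/1, 0/1 + 1/6*1/6) = [0/1, 1/36) <- contains code 1/108
  'e': [0/1 + 1/6*1/6, 0/1 + 1/6*1/2) = [1/36, 1/12)
  'b': [0/1 + 1/6*1/2, 0/1 + 1/6*1/1) = [1/12, 1/6)
  emit 'd', narrow to [0/1, 1/36)
Step 3: interval [0/1, 1/36), width = 1/36 - 0/1 = 1/36
  'd': [0/1 + 1/36*0/1, 0/1 + 1/36*1/6) = [0/1, 1/216)
  'e': [0/1 + 1/36*1/6, 0/1 + 1/36*1/2) = [1/216, 1/72) <- contains code 1/108
  'b': [0/1 + 1/36*1/2, 0/1 + 1/36*1/1) = [1/72, 1/36)
  emit 'e', narrow to [1/216, 1/72)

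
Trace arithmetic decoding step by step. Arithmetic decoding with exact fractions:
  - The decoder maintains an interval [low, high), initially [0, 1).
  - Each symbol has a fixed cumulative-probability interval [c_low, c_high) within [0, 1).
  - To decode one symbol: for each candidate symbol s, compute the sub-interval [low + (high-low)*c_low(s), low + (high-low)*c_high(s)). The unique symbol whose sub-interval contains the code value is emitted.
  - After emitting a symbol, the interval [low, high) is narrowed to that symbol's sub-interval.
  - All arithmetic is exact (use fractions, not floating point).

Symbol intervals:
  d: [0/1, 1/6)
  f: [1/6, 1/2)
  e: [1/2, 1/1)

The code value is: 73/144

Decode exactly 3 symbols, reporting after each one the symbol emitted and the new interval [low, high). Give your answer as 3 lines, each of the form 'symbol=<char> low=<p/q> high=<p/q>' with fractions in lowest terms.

Answer: symbol=e low=1/2 high=1/1
symbol=d low=1/2 high=7/12
symbol=d low=1/2 high=37/72

Derivation:
Step 1: interval [0/1, 1/1), width = 1/1 - 0/1 = 1/1
  'd': [0/1 + 1/1*0/1, 0/1 + 1/1*1/6) = [0/1, 1/6)
  'f': [0/1 + 1/1*1/6, 0/1 + 1/1*1/2) = [1/6, 1/2)
  'e': [0/1 + 1/1*1/2, 0/1 + 1/1*1/1) = [1/2, 1/1) <- contains code 73/144
  emit 'e', narrow to [1/2, 1/1)
Step 2: interval [1/2, 1/1), width = 1/1 - 1/2 = 1/2
  'd': [1/2 + 1/2*0/1, 1/2 + 1/2*1/6) = [1/2, 7/12) <- contains code 73/144
  'f': [1/2 + 1/2*1/6, 1/2 + 1/2*1/2) = [7/12, 3/4)
  'e': [1/2 + 1/2*1/2, 1/2 + 1/2*1/1) = [3/4, 1/1)
  emit 'd', narrow to [1/2, 7/12)
Step 3: interval [1/2, 7/12), width = 7/12 - 1/2 = 1/12
  'd': [1/2 + 1/12*0/1, 1/2 + 1/12*1/6) = [1/2, 37/72) <- contains code 73/144
  'f': [1/2 + 1/12*1/6, 1/2 + 1/12*1/2) = [37/72, 13/24)
  'e': [1/2 + 1/12*1/2, 1/2 + 1/12*1/1) = [13/24, 7/12)
  emit 'd', narrow to [1/2, 37/72)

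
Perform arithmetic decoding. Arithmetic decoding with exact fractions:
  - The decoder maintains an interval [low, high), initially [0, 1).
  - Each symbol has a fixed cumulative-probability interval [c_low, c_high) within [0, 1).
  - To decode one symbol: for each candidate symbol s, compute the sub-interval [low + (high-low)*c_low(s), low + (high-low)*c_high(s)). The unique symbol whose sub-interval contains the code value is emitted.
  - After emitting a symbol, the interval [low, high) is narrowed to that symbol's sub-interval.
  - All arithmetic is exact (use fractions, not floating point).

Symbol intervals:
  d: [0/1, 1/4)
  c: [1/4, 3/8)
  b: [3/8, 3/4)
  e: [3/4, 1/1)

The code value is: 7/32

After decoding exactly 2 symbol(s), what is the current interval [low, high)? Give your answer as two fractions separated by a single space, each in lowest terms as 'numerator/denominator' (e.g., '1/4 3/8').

Step 1: interval [0/1, 1/1), width = 1/1 - 0/1 = 1/1
  'd': [0/1 + 1/1*0/1, 0/1 + 1/1*1/4) = [0/1, 1/4) <- contains code 7/32
  'c': [0/1 + 1/1*1/4, 0/1 + 1/1*3/8) = [1/4, 3/8)
  'b': [0/1 + 1/1*3/8, 0/1 + 1/1*3/4) = [3/8, 3/4)
  'e': [0/1 + 1/1*3/4, 0/1 + 1/1*1/1) = [3/4, 1/1)
  emit 'd', narrow to [0/1, 1/4)
Step 2: interval [0/1, 1/4), width = 1/4 - 0/1 = 1/4
  'd': [0/1 + 1/4*0/1, 0/1 + 1/4*1/4) = [0/1, 1/16)
  'c': [0/1 + 1/4*1/4, 0/1 + 1/4*3/8) = [1/16, 3/32)
  'b': [0/1 + 1/4*3/8, 0/1 + 1/4*3/4) = [3/32, 3/16)
  'e': [0/1 + 1/4*3/4, 0/1 + 1/4*1/1) = [3/16, 1/4) <- contains code 7/32
  emit 'e', narrow to [3/16, 1/4)

Answer: 3/16 1/4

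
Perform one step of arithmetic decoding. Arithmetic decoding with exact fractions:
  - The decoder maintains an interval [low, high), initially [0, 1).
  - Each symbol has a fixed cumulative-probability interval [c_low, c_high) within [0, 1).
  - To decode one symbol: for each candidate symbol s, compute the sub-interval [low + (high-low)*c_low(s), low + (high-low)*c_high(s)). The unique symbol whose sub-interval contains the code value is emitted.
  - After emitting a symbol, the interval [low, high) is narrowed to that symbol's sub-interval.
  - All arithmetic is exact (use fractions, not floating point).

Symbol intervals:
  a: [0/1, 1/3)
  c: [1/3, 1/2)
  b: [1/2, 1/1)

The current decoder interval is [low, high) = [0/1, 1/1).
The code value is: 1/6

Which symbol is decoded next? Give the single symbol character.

Answer: a

Derivation:
Interval width = high − low = 1/1 − 0/1 = 1/1
Scaled code = (code − low) / width = (1/6 − 0/1) / 1/1 = 1/6
  a: [0/1, 1/3) ← scaled code falls here ✓
  c: [1/3, 1/2) 
  b: [1/2, 1/1) 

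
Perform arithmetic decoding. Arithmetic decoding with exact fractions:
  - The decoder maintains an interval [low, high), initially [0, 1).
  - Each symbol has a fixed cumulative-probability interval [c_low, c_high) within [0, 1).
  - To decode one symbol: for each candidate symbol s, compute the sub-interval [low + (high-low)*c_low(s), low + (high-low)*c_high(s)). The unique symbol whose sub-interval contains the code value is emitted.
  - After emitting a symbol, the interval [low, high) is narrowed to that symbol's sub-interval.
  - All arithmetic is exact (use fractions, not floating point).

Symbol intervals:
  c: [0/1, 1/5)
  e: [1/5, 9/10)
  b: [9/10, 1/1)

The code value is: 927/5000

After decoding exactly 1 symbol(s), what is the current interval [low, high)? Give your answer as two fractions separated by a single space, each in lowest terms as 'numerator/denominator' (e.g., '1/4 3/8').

Step 1: interval [0/1, 1/1), width = 1/1 - 0/1 = 1/1
  'c': [0/1 + 1/1*0/1, 0/1 + 1/1*1/5) = [0/1, 1/5) <- contains code 927/5000
  'e': [0/1 + 1/1*1/5, 0/1 + 1/1*9/10) = [1/5, 9/10)
  'b': [0/1 + 1/1*9/10, 0/1 + 1/1*1/1) = [9/10, 1/1)
  emit 'c', narrow to [0/1, 1/5)

Answer: 0/1 1/5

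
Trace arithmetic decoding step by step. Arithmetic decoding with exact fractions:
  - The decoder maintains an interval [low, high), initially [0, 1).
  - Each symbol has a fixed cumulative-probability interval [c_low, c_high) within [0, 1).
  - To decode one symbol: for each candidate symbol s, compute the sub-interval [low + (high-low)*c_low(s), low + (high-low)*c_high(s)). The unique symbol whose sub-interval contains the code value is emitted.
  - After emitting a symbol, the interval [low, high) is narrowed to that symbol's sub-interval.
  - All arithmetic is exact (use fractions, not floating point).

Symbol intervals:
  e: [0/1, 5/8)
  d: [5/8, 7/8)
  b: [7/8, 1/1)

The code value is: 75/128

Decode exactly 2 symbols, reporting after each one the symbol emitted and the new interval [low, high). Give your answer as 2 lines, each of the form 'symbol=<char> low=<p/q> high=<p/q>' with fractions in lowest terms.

Step 1: interval [0/1, 1/1), width = 1/1 - 0/1 = 1/1
  'e': [0/1 + 1/1*0/1, 0/1 + 1/1*5/8) = [0/1, 5/8) <- contains code 75/128
  'd': [0/1 + 1/1*5/8, 0/1 + 1/1*7/8) = [5/8, 7/8)
  'b': [0/1 + 1/1*7/8, 0/1 + 1/1*1/1) = [7/8, 1/1)
  emit 'e', narrow to [0/1, 5/8)
Step 2: interval [0/1, 5/8), width = 5/8 - 0/1 = 5/8
  'e': [0/1 + 5/8*0/1, 0/1 + 5/8*5/8) = [0/1, 25/64)
  'd': [0/1 + 5/8*5/8, 0/1 + 5/8*7/8) = [25/64, 35/64)
  'b': [0/1 + 5/8*7/8, 0/1 + 5/8*1/1) = [35/64, 5/8) <- contains code 75/128
  emit 'b', narrow to [35/64, 5/8)

Answer: symbol=e low=0/1 high=5/8
symbol=b low=35/64 high=5/8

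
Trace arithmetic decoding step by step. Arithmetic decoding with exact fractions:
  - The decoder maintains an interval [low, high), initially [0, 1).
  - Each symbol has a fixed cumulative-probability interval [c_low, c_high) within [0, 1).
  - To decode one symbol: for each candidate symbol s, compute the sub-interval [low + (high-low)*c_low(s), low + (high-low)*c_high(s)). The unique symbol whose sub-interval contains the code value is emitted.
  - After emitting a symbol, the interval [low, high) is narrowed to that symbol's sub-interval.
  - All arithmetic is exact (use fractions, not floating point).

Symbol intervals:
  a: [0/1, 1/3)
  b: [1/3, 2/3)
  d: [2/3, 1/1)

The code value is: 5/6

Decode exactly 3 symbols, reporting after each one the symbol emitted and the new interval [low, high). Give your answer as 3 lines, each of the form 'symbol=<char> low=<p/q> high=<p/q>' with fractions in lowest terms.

Answer: symbol=d low=2/3 high=1/1
symbol=b low=7/9 high=8/9
symbol=b low=22/27 high=23/27

Derivation:
Step 1: interval [0/1, 1/1), width = 1/1 - 0/1 = 1/1
  'a': [0/1 + 1/1*0/1, 0/1 + 1/1*1/3) = [0/1, 1/3)
  'b': [0/1 + 1/1*1/3, 0/1 + 1/1*2/3) = [1/3, 2/3)
  'd': [0/1 + 1/1*2/3, 0/1 + 1/1*1/1) = [2/3, 1/1) <- contains code 5/6
  emit 'd', narrow to [2/3, 1/1)
Step 2: interval [2/3, 1/1), width = 1/1 - 2/3 = 1/3
  'a': [2/3 + 1/3*0/1, 2/3 + 1/3*1/3) = [2/3, 7/9)
  'b': [2/3 + 1/3*1/3, 2/3 + 1/3*2/3) = [7/9, 8/9) <- contains code 5/6
  'd': [2/3 + 1/3*2/3, 2/3 + 1/3*1/1) = [8/9, 1/1)
  emit 'b', narrow to [7/9, 8/9)
Step 3: interval [7/9, 8/9), width = 8/9 - 7/9 = 1/9
  'a': [7/9 + 1/9*0/1, 7/9 + 1/9*1/3) = [7/9, 22/27)
  'b': [7/9 + 1/9*1/3, 7/9 + 1/9*2/3) = [22/27, 23/27) <- contains code 5/6
  'd': [7/9 + 1/9*2/3, 7/9 + 1/9*1/1) = [23/27, 8/9)
  emit 'b', narrow to [22/27, 23/27)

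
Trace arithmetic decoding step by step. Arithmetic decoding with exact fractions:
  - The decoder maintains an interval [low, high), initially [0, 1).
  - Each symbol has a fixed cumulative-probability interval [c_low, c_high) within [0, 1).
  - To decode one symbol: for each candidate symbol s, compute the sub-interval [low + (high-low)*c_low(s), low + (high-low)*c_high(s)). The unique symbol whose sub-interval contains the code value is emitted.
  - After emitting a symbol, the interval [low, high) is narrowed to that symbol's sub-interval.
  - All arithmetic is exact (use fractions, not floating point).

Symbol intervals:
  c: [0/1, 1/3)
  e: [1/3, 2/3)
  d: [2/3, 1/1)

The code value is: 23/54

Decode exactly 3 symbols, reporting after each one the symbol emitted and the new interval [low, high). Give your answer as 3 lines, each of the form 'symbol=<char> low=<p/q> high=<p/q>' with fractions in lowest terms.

Step 1: interval [0/1, 1/1), width = 1/1 - 0/1 = 1/1
  'c': [0/1 + 1/1*0/1, 0/1 + 1/1*1/3) = [0/1, 1/3)
  'e': [0/1 + 1/1*1/3, 0/1 + 1/1*2/3) = [1/3, 2/3) <- contains code 23/54
  'd': [0/1 + 1/1*2/3, 0/1 + 1/1*1/1) = [2/3, 1/1)
  emit 'e', narrow to [1/3, 2/3)
Step 2: interval [1/3, 2/3), width = 2/3 - 1/3 = 1/3
  'c': [1/3 + 1/3*0/1, 1/3 + 1/3*1/3) = [1/3, 4/9) <- contains code 23/54
  'e': [1/3 + 1/3*1/3, 1/3 + 1/3*2/3) = [4/9, 5/9)
  'd': [1/3 + 1/3*2/3, 1/3 + 1/3*1/1) = [5/9, 2/3)
  emit 'c', narrow to [1/3, 4/9)
Step 3: interval [1/3, 4/9), width = 4/9 - 1/3 = 1/9
  'c': [1/3 + 1/9*0/1, 1/3 + 1/9*1/3) = [1/3, 10/27)
  'e': [1/3 + 1/9*1/3, 1/3 + 1/9*2/3) = [10/27, 11/27)
  'd': [1/3 + 1/9*2/3, 1/3 + 1/9*1/1) = [11/27, 4/9) <- contains code 23/54
  emit 'd', narrow to [11/27, 4/9)

Answer: symbol=e low=1/3 high=2/3
symbol=c low=1/3 high=4/9
symbol=d low=11/27 high=4/9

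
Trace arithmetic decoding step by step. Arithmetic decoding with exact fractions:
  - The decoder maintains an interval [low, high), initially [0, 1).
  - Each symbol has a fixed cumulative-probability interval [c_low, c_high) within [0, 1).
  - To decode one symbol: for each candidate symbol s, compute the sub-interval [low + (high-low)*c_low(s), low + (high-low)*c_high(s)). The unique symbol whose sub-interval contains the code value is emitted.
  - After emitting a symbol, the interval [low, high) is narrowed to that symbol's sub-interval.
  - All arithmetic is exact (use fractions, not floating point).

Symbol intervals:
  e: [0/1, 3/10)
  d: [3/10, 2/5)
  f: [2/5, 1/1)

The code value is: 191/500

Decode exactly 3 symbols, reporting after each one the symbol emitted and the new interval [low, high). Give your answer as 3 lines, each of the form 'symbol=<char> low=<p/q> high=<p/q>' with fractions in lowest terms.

Answer: symbol=d low=3/10 high=2/5
symbol=f low=17/50 high=2/5
symbol=f low=91/250 high=2/5

Derivation:
Step 1: interval [0/1, 1/1), width = 1/1 - 0/1 = 1/1
  'e': [0/1 + 1/1*0/1, 0/1 + 1/1*3/10) = [0/1, 3/10)
  'd': [0/1 + 1/1*3/10, 0/1 + 1/1*2/5) = [3/10, 2/5) <- contains code 191/500
  'f': [0/1 + 1/1*2/5, 0/1 + 1/1*1/1) = [2/5, 1/1)
  emit 'd', narrow to [3/10, 2/5)
Step 2: interval [3/10, 2/5), width = 2/5 - 3/10 = 1/10
  'e': [3/10 + 1/10*0/1, 3/10 + 1/10*3/10) = [3/10, 33/100)
  'd': [3/10 + 1/10*3/10, 3/10 + 1/10*2/5) = [33/100, 17/50)
  'f': [3/10 + 1/10*2/5, 3/10 + 1/10*1/1) = [17/50, 2/5) <- contains code 191/500
  emit 'f', narrow to [17/50, 2/5)
Step 3: interval [17/50, 2/5), width = 2/5 - 17/50 = 3/50
  'e': [17/50 + 3/50*0/1, 17/50 + 3/50*3/10) = [17/50, 179/500)
  'd': [17/50 + 3/50*3/10, 17/50 + 3/50*2/5) = [179/500, 91/250)
  'f': [17/50 + 3/50*2/5, 17/50 + 3/50*1/1) = [91/250, 2/5) <- contains code 191/500
  emit 'f', narrow to [91/250, 2/5)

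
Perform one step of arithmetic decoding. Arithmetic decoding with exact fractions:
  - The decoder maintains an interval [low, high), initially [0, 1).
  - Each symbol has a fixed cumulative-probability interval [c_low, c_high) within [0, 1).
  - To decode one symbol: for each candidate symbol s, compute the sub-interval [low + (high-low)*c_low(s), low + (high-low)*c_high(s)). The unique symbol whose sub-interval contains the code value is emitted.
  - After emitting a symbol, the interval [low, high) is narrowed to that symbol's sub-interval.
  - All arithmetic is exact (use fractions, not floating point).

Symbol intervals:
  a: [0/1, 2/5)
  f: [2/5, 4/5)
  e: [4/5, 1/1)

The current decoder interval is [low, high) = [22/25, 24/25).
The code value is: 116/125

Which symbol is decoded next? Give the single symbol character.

Interval width = high − low = 24/25 − 22/25 = 2/25
Scaled code = (code − low) / width = (116/125 − 22/25) / 2/25 = 3/5
  a: [0/1, 2/5) 
  f: [2/5, 4/5) ← scaled code falls here ✓
  e: [4/5, 1/1) 

Answer: f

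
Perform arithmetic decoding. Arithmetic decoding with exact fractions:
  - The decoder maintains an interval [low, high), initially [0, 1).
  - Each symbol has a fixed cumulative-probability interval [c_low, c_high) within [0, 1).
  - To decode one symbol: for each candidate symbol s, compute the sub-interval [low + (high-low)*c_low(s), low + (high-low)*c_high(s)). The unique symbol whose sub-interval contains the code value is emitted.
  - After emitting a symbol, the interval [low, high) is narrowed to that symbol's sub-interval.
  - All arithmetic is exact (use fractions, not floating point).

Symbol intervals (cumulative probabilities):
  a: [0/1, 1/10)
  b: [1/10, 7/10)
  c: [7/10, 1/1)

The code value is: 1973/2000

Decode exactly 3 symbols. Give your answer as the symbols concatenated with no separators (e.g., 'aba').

Answer: ccc

Derivation:
Step 1: interval [0/1, 1/1), width = 1/1 - 0/1 = 1/1
  'a': [0/1 + 1/1*0/1, 0/1 + 1/1*1/10) = [0/1, 1/10)
  'b': [0/1 + 1/1*1/10, 0/1 + 1/1*7/10) = [1/10, 7/10)
  'c': [0/1 + 1/1*7/10, 0/1 + 1/1*1/1) = [7/10, 1/1) <- contains code 1973/2000
  emit 'c', narrow to [7/10, 1/1)
Step 2: interval [7/10, 1/1), width = 1/1 - 7/10 = 3/10
  'a': [7/10 + 3/10*0/1, 7/10 + 3/10*1/10) = [7/10, 73/100)
  'b': [7/10 + 3/10*1/10, 7/10 + 3/10*7/10) = [73/100, 91/100)
  'c': [7/10 + 3/10*7/10, 7/10 + 3/10*1/1) = [91/100, 1/1) <- contains code 1973/2000
  emit 'c', narrow to [91/100, 1/1)
Step 3: interval [91/100, 1/1), width = 1/1 - 91/100 = 9/100
  'a': [91/100 + 9/100*0/1, 91/100 + 9/100*1/10) = [91/100, 919/1000)
  'b': [91/100 + 9/100*1/10, 91/100 + 9/100*7/10) = [919/1000, 973/1000)
  'c': [91/100 + 9/100*7/10, 91/100 + 9/100*1/1) = [973/1000, 1/1) <- contains code 1973/2000
  emit 'c', narrow to [973/1000, 1/1)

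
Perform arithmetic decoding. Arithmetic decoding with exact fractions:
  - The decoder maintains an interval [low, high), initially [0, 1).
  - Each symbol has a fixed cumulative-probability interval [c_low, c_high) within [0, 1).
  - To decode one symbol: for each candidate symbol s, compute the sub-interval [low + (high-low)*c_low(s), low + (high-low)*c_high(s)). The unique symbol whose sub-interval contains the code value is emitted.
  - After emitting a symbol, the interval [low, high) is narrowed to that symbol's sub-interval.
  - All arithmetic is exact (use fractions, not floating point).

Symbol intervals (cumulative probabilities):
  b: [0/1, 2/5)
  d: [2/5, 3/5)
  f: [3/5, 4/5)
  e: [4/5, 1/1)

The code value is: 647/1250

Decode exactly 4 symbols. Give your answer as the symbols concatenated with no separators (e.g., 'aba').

Answer: ddef

Derivation:
Step 1: interval [0/1, 1/1), width = 1/1 - 0/1 = 1/1
  'b': [0/1 + 1/1*0/1, 0/1 + 1/1*2/5) = [0/1, 2/5)
  'd': [0/1 + 1/1*2/5, 0/1 + 1/1*3/5) = [2/5, 3/5) <- contains code 647/1250
  'f': [0/1 + 1/1*3/5, 0/1 + 1/1*4/5) = [3/5, 4/5)
  'e': [0/1 + 1/1*4/5, 0/1 + 1/1*1/1) = [4/5, 1/1)
  emit 'd', narrow to [2/5, 3/5)
Step 2: interval [2/5, 3/5), width = 3/5 - 2/5 = 1/5
  'b': [2/5 + 1/5*0/1, 2/5 + 1/5*2/5) = [2/5, 12/25)
  'd': [2/5 + 1/5*2/5, 2/5 + 1/5*3/5) = [12/25, 13/25) <- contains code 647/1250
  'f': [2/5 + 1/5*3/5, 2/5 + 1/5*4/5) = [13/25, 14/25)
  'e': [2/5 + 1/5*4/5, 2/5 + 1/5*1/1) = [14/25, 3/5)
  emit 'd', narrow to [12/25, 13/25)
Step 3: interval [12/25, 13/25), width = 13/25 - 12/25 = 1/25
  'b': [12/25 + 1/25*0/1, 12/25 + 1/25*2/5) = [12/25, 62/125)
  'd': [12/25 + 1/25*2/5, 12/25 + 1/25*3/5) = [62/125, 63/125)
  'f': [12/25 + 1/25*3/5, 12/25 + 1/25*4/5) = [63/125, 64/125)
  'e': [12/25 + 1/25*4/5, 12/25 + 1/25*1/1) = [64/125, 13/25) <- contains code 647/1250
  emit 'e', narrow to [64/125, 13/25)
Step 4: interval [64/125, 13/25), width = 13/25 - 64/125 = 1/125
  'b': [64/125 + 1/125*0/1, 64/125 + 1/125*2/5) = [64/125, 322/625)
  'd': [64/125 + 1/125*2/5, 64/125 + 1/125*3/5) = [322/625, 323/625)
  'f': [64/125 + 1/125*3/5, 64/125 + 1/125*4/5) = [323/625, 324/625) <- contains code 647/1250
  'e': [64/125 + 1/125*4/5, 64/125 + 1/125*1/1) = [324/625, 13/25)
  emit 'f', narrow to [323/625, 324/625)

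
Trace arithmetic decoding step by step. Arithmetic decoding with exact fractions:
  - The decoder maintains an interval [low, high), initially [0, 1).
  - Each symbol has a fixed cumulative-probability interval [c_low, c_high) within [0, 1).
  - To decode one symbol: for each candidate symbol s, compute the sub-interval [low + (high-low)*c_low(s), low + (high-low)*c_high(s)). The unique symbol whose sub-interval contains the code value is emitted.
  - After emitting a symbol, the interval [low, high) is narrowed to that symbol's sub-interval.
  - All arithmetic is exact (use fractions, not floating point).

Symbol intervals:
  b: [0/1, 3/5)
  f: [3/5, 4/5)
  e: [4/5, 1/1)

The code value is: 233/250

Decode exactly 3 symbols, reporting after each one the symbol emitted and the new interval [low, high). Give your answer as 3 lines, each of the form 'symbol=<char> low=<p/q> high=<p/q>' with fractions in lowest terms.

Answer: symbol=e low=4/5 high=1/1
symbol=f low=23/25 high=24/25
symbol=b low=23/25 high=118/125

Derivation:
Step 1: interval [0/1, 1/1), width = 1/1 - 0/1 = 1/1
  'b': [0/1 + 1/1*0/1, 0/1 + 1/1*3/5) = [0/1, 3/5)
  'f': [0/1 + 1/1*3/5, 0/1 + 1/1*4/5) = [3/5, 4/5)
  'e': [0/1 + 1/1*4/5, 0/1 + 1/1*1/1) = [4/5, 1/1) <- contains code 233/250
  emit 'e', narrow to [4/5, 1/1)
Step 2: interval [4/5, 1/1), width = 1/1 - 4/5 = 1/5
  'b': [4/5 + 1/5*0/1, 4/5 + 1/5*3/5) = [4/5, 23/25)
  'f': [4/5 + 1/5*3/5, 4/5 + 1/5*4/5) = [23/25, 24/25) <- contains code 233/250
  'e': [4/5 + 1/5*4/5, 4/5 + 1/5*1/1) = [24/25, 1/1)
  emit 'f', narrow to [23/25, 24/25)
Step 3: interval [23/25, 24/25), width = 24/25 - 23/25 = 1/25
  'b': [23/25 + 1/25*0/1, 23/25 + 1/25*3/5) = [23/25, 118/125) <- contains code 233/250
  'f': [23/25 + 1/25*3/5, 23/25 + 1/25*4/5) = [118/125, 119/125)
  'e': [23/25 + 1/25*4/5, 23/25 + 1/25*1/1) = [119/125, 24/25)
  emit 'b', narrow to [23/25, 118/125)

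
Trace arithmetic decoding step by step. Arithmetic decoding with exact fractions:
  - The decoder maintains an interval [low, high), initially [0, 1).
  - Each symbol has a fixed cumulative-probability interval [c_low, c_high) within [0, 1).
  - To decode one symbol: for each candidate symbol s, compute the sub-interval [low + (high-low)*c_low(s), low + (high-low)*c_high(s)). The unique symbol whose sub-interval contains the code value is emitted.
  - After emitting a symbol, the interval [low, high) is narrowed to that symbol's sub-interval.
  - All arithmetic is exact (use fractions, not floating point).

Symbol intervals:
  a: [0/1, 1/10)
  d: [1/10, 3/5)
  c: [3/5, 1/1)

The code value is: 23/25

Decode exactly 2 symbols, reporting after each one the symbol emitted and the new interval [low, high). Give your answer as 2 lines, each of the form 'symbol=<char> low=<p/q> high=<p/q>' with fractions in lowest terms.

Answer: symbol=c low=3/5 high=1/1
symbol=c low=21/25 high=1/1

Derivation:
Step 1: interval [0/1, 1/1), width = 1/1 - 0/1 = 1/1
  'a': [0/1 + 1/1*0/1, 0/1 + 1/1*1/10) = [0/1, 1/10)
  'd': [0/1 + 1/1*1/10, 0/1 + 1/1*3/5) = [1/10, 3/5)
  'c': [0/1 + 1/1*3/5, 0/1 + 1/1*1/1) = [3/5, 1/1) <- contains code 23/25
  emit 'c', narrow to [3/5, 1/1)
Step 2: interval [3/5, 1/1), width = 1/1 - 3/5 = 2/5
  'a': [3/5 + 2/5*0/1, 3/5 + 2/5*1/10) = [3/5, 16/25)
  'd': [3/5 + 2/5*1/10, 3/5 + 2/5*3/5) = [16/25, 21/25)
  'c': [3/5 + 2/5*3/5, 3/5 + 2/5*1/1) = [21/25, 1/1) <- contains code 23/25
  emit 'c', narrow to [21/25, 1/1)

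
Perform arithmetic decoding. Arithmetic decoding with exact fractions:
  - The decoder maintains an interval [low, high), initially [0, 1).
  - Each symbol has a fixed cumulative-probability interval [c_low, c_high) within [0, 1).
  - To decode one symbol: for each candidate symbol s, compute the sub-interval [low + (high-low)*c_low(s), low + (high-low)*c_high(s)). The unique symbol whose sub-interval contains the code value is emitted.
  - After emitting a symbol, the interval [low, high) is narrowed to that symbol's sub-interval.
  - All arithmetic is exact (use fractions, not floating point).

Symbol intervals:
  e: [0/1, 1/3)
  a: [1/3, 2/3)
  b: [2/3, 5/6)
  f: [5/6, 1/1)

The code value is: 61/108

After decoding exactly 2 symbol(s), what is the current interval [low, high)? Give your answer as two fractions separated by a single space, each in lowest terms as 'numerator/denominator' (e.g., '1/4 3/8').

Answer: 5/9 11/18

Derivation:
Step 1: interval [0/1, 1/1), width = 1/1 - 0/1 = 1/1
  'e': [0/1 + 1/1*0/1, 0/1 + 1/1*1/3) = [0/1, 1/3)
  'a': [0/1 + 1/1*1/3, 0/1 + 1/1*2/3) = [1/3, 2/3) <- contains code 61/108
  'b': [0/1 + 1/1*2/3, 0/1 + 1/1*5/6) = [2/3, 5/6)
  'f': [0/1 + 1/1*5/6, 0/1 + 1/1*1/1) = [5/6, 1/1)
  emit 'a', narrow to [1/3, 2/3)
Step 2: interval [1/3, 2/3), width = 2/3 - 1/3 = 1/3
  'e': [1/3 + 1/3*0/1, 1/3 + 1/3*1/3) = [1/3, 4/9)
  'a': [1/3 + 1/3*1/3, 1/3 + 1/3*2/3) = [4/9, 5/9)
  'b': [1/3 + 1/3*2/3, 1/3 + 1/3*5/6) = [5/9, 11/18) <- contains code 61/108
  'f': [1/3 + 1/3*5/6, 1/3 + 1/3*1/1) = [11/18, 2/3)
  emit 'b', narrow to [5/9, 11/18)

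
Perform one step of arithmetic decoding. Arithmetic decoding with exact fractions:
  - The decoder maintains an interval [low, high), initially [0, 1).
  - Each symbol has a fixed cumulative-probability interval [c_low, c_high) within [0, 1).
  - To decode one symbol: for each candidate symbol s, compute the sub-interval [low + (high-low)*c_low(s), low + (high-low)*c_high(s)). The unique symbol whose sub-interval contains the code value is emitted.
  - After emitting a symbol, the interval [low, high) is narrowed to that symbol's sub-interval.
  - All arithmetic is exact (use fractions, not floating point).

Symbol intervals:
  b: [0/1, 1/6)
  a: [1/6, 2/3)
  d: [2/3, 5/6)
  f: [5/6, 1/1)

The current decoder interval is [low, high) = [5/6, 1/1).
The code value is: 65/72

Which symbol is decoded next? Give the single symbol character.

Answer: a

Derivation:
Interval width = high − low = 1/1 − 5/6 = 1/6
Scaled code = (code − low) / width = (65/72 − 5/6) / 1/6 = 5/12
  b: [0/1, 1/6) 
  a: [1/6, 2/3) ← scaled code falls here ✓
  d: [2/3, 5/6) 
  f: [5/6, 1/1) 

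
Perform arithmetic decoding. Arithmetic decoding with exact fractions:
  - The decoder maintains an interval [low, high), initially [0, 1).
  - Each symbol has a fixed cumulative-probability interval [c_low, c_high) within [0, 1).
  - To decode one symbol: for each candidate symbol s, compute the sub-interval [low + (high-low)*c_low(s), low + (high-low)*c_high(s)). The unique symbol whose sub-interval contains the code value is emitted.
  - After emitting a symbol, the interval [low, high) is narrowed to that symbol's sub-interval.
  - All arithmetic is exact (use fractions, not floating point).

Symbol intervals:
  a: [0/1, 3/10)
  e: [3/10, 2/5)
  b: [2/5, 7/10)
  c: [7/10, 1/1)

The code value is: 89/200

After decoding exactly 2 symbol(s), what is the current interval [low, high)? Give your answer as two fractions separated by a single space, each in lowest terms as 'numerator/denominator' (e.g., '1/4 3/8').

Answer: 2/5 49/100

Derivation:
Step 1: interval [0/1, 1/1), width = 1/1 - 0/1 = 1/1
  'a': [0/1 + 1/1*0/1, 0/1 + 1/1*3/10) = [0/1, 3/10)
  'e': [0/1 + 1/1*3/10, 0/1 + 1/1*2/5) = [3/10, 2/5)
  'b': [0/1 + 1/1*2/5, 0/1 + 1/1*7/10) = [2/5, 7/10) <- contains code 89/200
  'c': [0/1 + 1/1*7/10, 0/1 + 1/1*1/1) = [7/10, 1/1)
  emit 'b', narrow to [2/5, 7/10)
Step 2: interval [2/5, 7/10), width = 7/10 - 2/5 = 3/10
  'a': [2/5 + 3/10*0/1, 2/5 + 3/10*3/10) = [2/5, 49/100) <- contains code 89/200
  'e': [2/5 + 3/10*3/10, 2/5 + 3/10*2/5) = [49/100, 13/25)
  'b': [2/5 + 3/10*2/5, 2/5 + 3/10*7/10) = [13/25, 61/100)
  'c': [2/5 + 3/10*7/10, 2/5 + 3/10*1/1) = [61/100, 7/10)
  emit 'a', narrow to [2/5, 49/100)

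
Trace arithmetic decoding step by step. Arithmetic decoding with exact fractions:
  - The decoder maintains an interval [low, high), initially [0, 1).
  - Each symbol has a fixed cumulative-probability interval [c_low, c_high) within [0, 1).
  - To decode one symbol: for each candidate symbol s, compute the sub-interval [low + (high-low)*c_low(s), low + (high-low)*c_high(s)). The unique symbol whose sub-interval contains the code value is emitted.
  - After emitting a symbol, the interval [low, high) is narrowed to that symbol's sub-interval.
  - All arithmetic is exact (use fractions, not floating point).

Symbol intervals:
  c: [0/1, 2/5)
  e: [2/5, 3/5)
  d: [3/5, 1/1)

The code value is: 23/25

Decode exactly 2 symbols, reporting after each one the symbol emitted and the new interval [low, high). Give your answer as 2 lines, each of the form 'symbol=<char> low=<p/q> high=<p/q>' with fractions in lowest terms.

Answer: symbol=d low=3/5 high=1/1
symbol=d low=21/25 high=1/1

Derivation:
Step 1: interval [0/1, 1/1), width = 1/1 - 0/1 = 1/1
  'c': [0/1 + 1/1*0/1, 0/1 + 1/1*2/5) = [0/1, 2/5)
  'e': [0/1 + 1/1*2/5, 0/1 + 1/1*3/5) = [2/5, 3/5)
  'd': [0/1 + 1/1*3/5, 0/1 + 1/1*1/1) = [3/5, 1/1) <- contains code 23/25
  emit 'd', narrow to [3/5, 1/1)
Step 2: interval [3/5, 1/1), width = 1/1 - 3/5 = 2/5
  'c': [3/5 + 2/5*0/1, 3/5 + 2/5*2/5) = [3/5, 19/25)
  'e': [3/5 + 2/5*2/5, 3/5 + 2/5*3/5) = [19/25, 21/25)
  'd': [3/5 + 2/5*3/5, 3/5 + 2/5*1/1) = [21/25, 1/1) <- contains code 23/25
  emit 'd', narrow to [21/25, 1/1)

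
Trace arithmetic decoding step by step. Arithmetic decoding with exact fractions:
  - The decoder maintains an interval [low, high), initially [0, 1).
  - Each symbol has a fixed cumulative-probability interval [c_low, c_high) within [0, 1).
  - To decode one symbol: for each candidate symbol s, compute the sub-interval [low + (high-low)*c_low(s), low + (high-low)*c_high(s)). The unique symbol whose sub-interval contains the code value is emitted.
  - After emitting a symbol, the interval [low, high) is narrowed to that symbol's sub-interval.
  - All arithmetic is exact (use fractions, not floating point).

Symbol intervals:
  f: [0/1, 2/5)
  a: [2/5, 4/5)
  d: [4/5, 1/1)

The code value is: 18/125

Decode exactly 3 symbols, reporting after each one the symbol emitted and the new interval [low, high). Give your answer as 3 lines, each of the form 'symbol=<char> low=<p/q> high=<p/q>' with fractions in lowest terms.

Answer: symbol=f low=0/1 high=2/5
symbol=f low=0/1 high=4/25
symbol=d low=16/125 high=4/25

Derivation:
Step 1: interval [0/1, 1/1), width = 1/1 - 0/1 = 1/1
  'f': [0/1 + 1/1*0/1, 0/1 + 1/1*2/5) = [0/1, 2/5) <- contains code 18/125
  'a': [0/1 + 1/1*2/5, 0/1 + 1/1*4/5) = [2/5, 4/5)
  'd': [0/1 + 1/1*4/5, 0/1 + 1/1*1/1) = [4/5, 1/1)
  emit 'f', narrow to [0/1, 2/5)
Step 2: interval [0/1, 2/5), width = 2/5 - 0/1 = 2/5
  'f': [0/1 + 2/5*0/1, 0/1 + 2/5*2/5) = [0/1, 4/25) <- contains code 18/125
  'a': [0/1 + 2/5*2/5, 0/1 + 2/5*4/5) = [4/25, 8/25)
  'd': [0/1 + 2/5*4/5, 0/1 + 2/5*1/1) = [8/25, 2/5)
  emit 'f', narrow to [0/1, 4/25)
Step 3: interval [0/1, 4/25), width = 4/25 - 0/1 = 4/25
  'f': [0/1 + 4/25*0/1, 0/1 + 4/25*2/5) = [0/1, 8/125)
  'a': [0/1 + 4/25*2/5, 0/1 + 4/25*4/5) = [8/125, 16/125)
  'd': [0/1 + 4/25*4/5, 0/1 + 4/25*1/1) = [16/125, 4/25) <- contains code 18/125
  emit 'd', narrow to [16/125, 4/25)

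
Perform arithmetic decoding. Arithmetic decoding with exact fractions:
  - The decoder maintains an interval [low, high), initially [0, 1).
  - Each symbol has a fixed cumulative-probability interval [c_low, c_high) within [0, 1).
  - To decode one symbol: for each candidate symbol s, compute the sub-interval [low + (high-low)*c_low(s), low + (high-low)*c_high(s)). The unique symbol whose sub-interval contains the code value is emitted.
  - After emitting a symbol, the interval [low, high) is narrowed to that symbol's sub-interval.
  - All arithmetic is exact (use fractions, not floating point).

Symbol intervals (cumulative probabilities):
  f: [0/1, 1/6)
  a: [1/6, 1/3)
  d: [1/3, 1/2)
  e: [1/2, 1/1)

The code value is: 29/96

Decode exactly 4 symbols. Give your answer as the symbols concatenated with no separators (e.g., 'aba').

Answer: aeea

Derivation:
Step 1: interval [0/1, 1/1), width = 1/1 - 0/1 = 1/1
  'f': [0/1 + 1/1*0/1, 0/1 + 1/1*1/6) = [0/1, 1/6)
  'a': [0/1 + 1/1*1/6, 0/1 + 1/1*1/3) = [1/6, 1/3) <- contains code 29/96
  'd': [0/1 + 1/1*1/3, 0/1 + 1/1*1/2) = [1/3, 1/2)
  'e': [0/1 + 1/1*1/2, 0/1 + 1/1*1/1) = [1/2, 1/1)
  emit 'a', narrow to [1/6, 1/3)
Step 2: interval [1/6, 1/3), width = 1/3 - 1/6 = 1/6
  'f': [1/6 + 1/6*0/1, 1/6 + 1/6*1/6) = [1/6, 7/36)
  'a': [1/6 + 1/6*1/6, 1/6 + 1/6*1/3) = [7/36, 2/9)
  'd': [1/6 + 1/6*1/3, 1/6 + 1/6*1/2) = [2/9, 1/4)
  'e': [1/6 + 1/6*1/2, 1/6 + 1/6*1/1) = [1/4, 1/3) <- contains code 29/96
  emit 'e', narrow to [1/4, 1/3)
Step 3: interval [1/4, 1/3), width = 1/3 - 1/4 = 1/12
  'f': [1/4 + 1/12*0/1, 1/4 + 1/12*1/6) = [1/4, 19/72)
  'a': [1/4 + 1/12*1/6, 1/4 + 1/12*1/3) = [19/72, 5/18)
  'd': [1/4 + 1/12*1/3, 1/4 + 1/12*1/2) = [5/18, 7/24)
  'e': [1/4 + 1/12*1/2, 1/4 + 1/12*1/1) = [7/24, 1/3) <- contains code 29/96
  emit 'e', narrow to [7/24, 1/3)
Step 4: interval [7/24, 1/3), width = 1/3 - 7/24 = 1/24
  'f': [7/24 + 1/24*0/1, 7/24 + 1/24*1/6) = [7/24, 43/144)
  'a': [7/24 + 1/24*1/6, 7/24 + 1/24*1/3) = [43/144, 11/36) <- contains code 29/96
  'd': [7/24 + 1/24*1/3, 7/24 + 1/24*1/2) = [11/36, 5/16)
  'e': [7/24 + 1/24*1/2, 7/24 + 1/24*1/1) = [5/16, 1/3)
  emit 'a', narrow to [43/144, 11/36)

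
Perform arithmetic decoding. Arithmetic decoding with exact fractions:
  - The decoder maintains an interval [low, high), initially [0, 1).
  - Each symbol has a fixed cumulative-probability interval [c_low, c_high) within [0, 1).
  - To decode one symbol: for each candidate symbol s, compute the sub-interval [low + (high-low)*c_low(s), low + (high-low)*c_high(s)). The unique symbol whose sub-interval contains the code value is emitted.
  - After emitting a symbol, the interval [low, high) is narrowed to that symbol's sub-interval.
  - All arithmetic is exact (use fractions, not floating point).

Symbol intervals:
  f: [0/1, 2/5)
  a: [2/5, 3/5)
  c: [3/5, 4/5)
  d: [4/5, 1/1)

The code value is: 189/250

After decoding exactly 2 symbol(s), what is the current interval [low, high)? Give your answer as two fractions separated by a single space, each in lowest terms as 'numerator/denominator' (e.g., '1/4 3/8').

Answer: 18/25 19/25

Derivation:
Step 1: interval [0/1, 1/1), width = 1/1 - 0/1 = 1/1
  'f': [0/1 + 1/1*0/1, 0/1 + 1/1*2/5) = [0/1, 2/5)
  'a': [0/1 + 1/1*2/5, 0/1 + 1/1*3/5) = [2/5, 3/5)
  'c': [0/1 + 1/1*3/5, 0/1 + 1/1*4/5) = [3/5, 4/5) <- contains code 189/250
  'd': [0/1 + 1/1*4/5, 0/1 + 1/1*1/1) = [4/5, 1/1)
  emit 'c', narrow to [3/5, 4/5)
Step 2: interval [3/5, 4/5), width = 4/5 - 3/5 = 1/5
  'f': [3/5 + 1/5*0/1, 3/5 + 1/5*2/5) = [3/5, 17/25)
  'a': [3/5 + 1/5*2/5, 3/5 + 1/5*3/5) = [17/25, 18/25)
  'c': [3/5 + 1/5*3/5, 3/5 + 1/5*4/5) = [18/25, 19/25) <- contains code 189/250
  'd': [3/5 + 1/5*4/5, 3/5 + 1/5*1/1) = [19/25, 4/5)
  emit 'c', narrow to [18/25, 19/25)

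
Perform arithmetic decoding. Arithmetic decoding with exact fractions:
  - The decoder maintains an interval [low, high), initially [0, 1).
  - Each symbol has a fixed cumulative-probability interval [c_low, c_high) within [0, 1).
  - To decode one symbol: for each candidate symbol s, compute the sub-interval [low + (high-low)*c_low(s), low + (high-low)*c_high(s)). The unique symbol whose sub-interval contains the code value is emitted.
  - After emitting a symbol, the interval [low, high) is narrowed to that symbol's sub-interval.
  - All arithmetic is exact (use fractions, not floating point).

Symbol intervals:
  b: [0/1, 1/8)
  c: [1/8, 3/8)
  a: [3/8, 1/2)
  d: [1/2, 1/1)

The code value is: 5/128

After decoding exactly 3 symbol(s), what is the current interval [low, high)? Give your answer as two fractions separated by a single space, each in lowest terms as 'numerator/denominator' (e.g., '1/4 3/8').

Answer: 1/32 3/64

Derivation:
Step 1: interval [0/1, 1/1), width = 1/1 - 0/1 = 1/1
  'b': [0/1 + 1/1*0/1, 0/1 + 1/1*1/8) = [0/1, 1/8) <- contains code 5/128
  'c': [0/1 + 1/1*1/8, 0/1 + 1/1*3/8) = [1/8, 3/8)
  'a': [0/1 + 1/1*3/8, 0/1 + 1/1*1/2) = [3/8, 1/2)
  'd': [0/1 + 1/1*1/2, 0/1 + 1/1*1/1) = [1/2, 1/1)
  emit 'b', narrow to [0/1, 1/8)
Step 2: interval [0/1, 1/8), width = 1/8 - 0/1 = 1/8
  'b': [0/1 + 1/8*0/1, 0/1 + 1/8*1/8) = [0/1, 1/64)
  'c': [0/1 + 1/8*1/8, 0/1 + 1/8*3/8) = [1/64, 3/64) <- contains code 5/128
  'a': [0/1 + 1/8*3/8, 0/1 + 1/8*1/2) = [3/64, 1/16)
  'd': [0/1 + 1/8*1/2, 0/1 + 1/8*1/1) = [1/16, 1/8)
  emit 'c', narrow to [1/64, 3/64)
Step 3: interval [1/64, 3/64), width = 3/64 - 1/64 = 1/32
  'b': [1/64 + 1/32*0/1, 1/64 + 1/32*1/8) = [1/64, 5/256)
  'c': [1/64 + 1/32*1/8, 1/64 + 1/32*3/8) = [5/256, 7/256)
  'a': [1/64 + 1/32*3/8, 1/64 + 1/32*1/2) = [7/256, 1/32)
  'd': [1/64 + 1/32*1/2, 1/64 + 1/32*1/1) = [1/32, 3/64) <- contains code 5/128
  emit 'd', narrow to [1/32, 3/64)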